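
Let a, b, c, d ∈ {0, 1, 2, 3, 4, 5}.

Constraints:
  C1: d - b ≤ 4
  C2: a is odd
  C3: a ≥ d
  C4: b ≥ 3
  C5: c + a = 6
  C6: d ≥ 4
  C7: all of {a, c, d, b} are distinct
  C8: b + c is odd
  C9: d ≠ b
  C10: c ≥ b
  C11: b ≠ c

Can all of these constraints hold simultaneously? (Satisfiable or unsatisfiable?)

Unsatisfiable

From constraints 4 and 10: c ≥ b ≥ 3. From constraints 3 and 6: a ≥ d ≥ 4. Hence c + a ≥ 7. But constraint 5 requires c + a = 6, and 6 < 7. Contradiction.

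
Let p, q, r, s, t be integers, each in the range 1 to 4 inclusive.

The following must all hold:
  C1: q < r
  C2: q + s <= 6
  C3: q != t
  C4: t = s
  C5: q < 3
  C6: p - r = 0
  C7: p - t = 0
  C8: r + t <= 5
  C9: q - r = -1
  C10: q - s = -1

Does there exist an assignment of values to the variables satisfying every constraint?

One satisfying assignment is p = 2, q = 1, r = 2, s = 2, t = 2.
For the less obvious constraints — constraint 2: q + s = 3; constraint 6: p - r = 0; constraint 7: p - t = 0 — and the others hold by inspection.

Satisfiable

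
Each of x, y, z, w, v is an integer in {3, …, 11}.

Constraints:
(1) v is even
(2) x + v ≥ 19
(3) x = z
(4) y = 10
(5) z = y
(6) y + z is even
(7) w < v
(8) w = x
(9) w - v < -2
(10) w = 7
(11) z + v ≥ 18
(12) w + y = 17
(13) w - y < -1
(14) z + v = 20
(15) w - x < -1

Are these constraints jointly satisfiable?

Unsatisfiable

Constraint 10 fixes w = 7 and constraint 4 fixes y = 10. Constraints 3, 5, and 8 give w = x = z = y, so w = y. But 7 ≠ 10 — contradiction.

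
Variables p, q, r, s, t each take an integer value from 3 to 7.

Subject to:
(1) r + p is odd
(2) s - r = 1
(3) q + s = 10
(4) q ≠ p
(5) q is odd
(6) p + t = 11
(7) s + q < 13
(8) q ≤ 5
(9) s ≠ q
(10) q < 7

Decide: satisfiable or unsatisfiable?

Satisfiable

Take p = 5, q = 3, r = 6, s = 7, t = 6. Then constraint 2: s - r = 1; constraint 3: q + s = 10; constraint 6: p + t = 11, and every other listed constraint is also met.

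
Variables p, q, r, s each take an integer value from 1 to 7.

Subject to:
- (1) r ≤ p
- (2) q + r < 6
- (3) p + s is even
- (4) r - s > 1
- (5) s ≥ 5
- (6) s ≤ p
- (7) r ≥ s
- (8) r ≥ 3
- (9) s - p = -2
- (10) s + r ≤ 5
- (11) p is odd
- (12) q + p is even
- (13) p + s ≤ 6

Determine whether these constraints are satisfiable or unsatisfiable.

From constraints 1 and 8: p ≥ r ≥ 3. From constraint 5: s ≥ 5. Hence p + s ≥ 8. But constraint 13 requires p + s ≤ 6, and 6 < 8. Contradiction.

Unsatisfiable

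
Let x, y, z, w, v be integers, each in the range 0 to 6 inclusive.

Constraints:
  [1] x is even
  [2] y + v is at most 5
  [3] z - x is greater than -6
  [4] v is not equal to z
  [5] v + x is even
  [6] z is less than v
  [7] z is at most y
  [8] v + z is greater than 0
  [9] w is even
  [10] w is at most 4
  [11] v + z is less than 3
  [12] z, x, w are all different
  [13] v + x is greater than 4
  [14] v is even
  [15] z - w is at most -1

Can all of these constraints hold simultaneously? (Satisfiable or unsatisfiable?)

Take x = 4, y = 2, z = 0, w = 2, v = 2. Then constraint 2: y + v = 4; constraint 3: z - x = -4; constraint 8: v + z = 2, and every other listed constraint is also met.

Satisfiable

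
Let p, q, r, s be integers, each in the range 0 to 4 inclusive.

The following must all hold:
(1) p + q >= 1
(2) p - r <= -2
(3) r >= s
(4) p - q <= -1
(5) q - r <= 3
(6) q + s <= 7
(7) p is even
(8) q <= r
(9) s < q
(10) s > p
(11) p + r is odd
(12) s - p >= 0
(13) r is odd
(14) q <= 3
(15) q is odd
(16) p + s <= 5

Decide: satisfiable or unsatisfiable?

Satisfiable

Setting (p, q, r, s) = (0, 3, 3, 2) satisfies everything: constraint 1: p + q = 3; constraint 2: p - r = -3; constraint 4: p - q = -3, and the others follow.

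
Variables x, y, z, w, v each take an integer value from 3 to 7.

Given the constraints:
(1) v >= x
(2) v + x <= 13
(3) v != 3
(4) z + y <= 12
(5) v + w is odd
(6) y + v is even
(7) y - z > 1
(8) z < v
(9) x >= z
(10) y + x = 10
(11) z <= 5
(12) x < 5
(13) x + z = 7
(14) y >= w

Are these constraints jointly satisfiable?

Satisfiable

Setting (x, y, z, w, v) = (4, 6, 3, 5, 6) satisfies everything: constraint 2: v + x = 10; constraint 4: z + y = 9; constraint 7: y - z = 3, and the others follow.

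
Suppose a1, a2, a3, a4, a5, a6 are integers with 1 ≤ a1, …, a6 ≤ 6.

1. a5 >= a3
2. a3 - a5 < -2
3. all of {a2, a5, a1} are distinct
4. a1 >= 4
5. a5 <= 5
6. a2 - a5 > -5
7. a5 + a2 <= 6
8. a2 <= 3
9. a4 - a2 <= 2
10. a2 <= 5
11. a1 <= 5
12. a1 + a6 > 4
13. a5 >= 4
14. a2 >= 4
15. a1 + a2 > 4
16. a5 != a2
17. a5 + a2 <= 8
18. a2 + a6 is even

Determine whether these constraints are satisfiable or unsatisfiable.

Unsatisfiable

Constraints 4, 5, 10, 11, 13, and 14 confine each of a2, a5, a1 to the 2 values {4, 5}.
Constraint 3 requires all 3 of them to be distinct, but only 2 values are available — impossible by the pigeonhole principle.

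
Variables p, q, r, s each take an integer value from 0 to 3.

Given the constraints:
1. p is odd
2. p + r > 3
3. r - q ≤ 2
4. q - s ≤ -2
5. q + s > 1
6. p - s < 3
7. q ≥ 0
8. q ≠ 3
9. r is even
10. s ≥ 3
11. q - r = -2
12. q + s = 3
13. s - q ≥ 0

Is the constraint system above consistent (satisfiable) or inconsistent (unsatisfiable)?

Setting (p, q, r, s) = (3, 0, 2, 3) satisfies everything: constraint 2: p + r = 5; constraint 3: r - q = 2, and the others follow.

Satisfiable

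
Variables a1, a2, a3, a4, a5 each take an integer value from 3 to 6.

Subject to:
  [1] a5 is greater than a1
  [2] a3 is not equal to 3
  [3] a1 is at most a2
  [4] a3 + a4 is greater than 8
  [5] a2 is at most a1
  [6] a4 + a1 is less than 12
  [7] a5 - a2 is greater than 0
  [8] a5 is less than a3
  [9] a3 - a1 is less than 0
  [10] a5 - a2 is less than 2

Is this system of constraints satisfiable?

Constraints 1, 8, and 9 give a1 < a5, a5 < a3, a3 < a1. Chaining: a1 < a5 < a3 < a1, which forces a1 < a1 — impossible.

Unsatisfiable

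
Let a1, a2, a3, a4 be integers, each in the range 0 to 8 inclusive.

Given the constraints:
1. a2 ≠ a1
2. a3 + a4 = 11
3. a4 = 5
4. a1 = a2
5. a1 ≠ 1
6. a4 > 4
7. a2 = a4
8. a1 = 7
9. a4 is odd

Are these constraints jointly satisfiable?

Constraint 8 fixes a1 = 7 and constraint 3 fixes a4 = 5. Constraints 4 and 7 give a1 = a2 = a4, so a1 = a4. But 7 ≠ 5 — contradiction.

Unsatisfiable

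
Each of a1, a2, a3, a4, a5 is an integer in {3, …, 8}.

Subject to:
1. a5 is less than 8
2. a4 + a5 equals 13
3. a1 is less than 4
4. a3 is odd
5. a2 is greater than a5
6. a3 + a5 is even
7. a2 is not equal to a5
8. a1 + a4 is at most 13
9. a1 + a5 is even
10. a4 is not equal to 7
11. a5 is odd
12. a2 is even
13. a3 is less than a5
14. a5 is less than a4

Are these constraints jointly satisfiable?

Try a1 = 3, a2 = 6, a3 = 3, a4 = 8, a5 = 5.
Check constraint 2: a4 + a5 = 13; constraint 8: a1 + a4 = 11. The remaining constraints are straightforward to verify.

Satisfiable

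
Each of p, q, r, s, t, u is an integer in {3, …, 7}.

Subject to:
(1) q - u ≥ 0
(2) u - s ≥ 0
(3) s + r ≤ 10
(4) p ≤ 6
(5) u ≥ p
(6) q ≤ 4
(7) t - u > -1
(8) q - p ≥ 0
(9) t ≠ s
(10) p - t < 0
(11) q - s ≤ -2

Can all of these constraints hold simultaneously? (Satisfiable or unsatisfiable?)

Unsatisfiable

Constraints 1, 2, and 11 give q − u ≥ 0, u − s ≥ 0, s − q ≥ 2.
Adding all 3 inequalities: the left sides telescope to 0, and the right sides sum to 0 + 0 + 2 = 2. So 0 ≥ 2, which is false.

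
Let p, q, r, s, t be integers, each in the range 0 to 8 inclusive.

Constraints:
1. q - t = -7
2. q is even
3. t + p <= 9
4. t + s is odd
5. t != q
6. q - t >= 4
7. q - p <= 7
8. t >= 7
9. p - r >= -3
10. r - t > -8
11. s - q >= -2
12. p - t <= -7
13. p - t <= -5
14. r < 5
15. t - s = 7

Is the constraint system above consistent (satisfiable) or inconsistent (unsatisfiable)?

Unsatisfiable

Constraints 6, 7, and 13 give p − q ≥ -7, q − t ≥ 4, t − p ≥ 5.
Adding all 3 inequalities: the left sides telescope to 0, and the right sides sum to (-7) + 4 + 5 = 2. So 0 ≥ 2, which is false.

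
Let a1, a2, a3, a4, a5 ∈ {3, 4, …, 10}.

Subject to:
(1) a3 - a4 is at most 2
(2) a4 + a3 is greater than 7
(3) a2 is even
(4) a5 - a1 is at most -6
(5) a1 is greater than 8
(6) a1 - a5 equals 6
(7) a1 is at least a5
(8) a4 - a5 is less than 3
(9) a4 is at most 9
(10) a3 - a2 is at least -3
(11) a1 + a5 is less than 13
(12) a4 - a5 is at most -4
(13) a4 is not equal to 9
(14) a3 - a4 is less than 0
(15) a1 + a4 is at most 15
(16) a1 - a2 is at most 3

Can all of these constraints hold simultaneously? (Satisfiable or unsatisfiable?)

Unsatisfiable

Constraints 1, 4, 10, 12, and 16 give a2 − a1 ≥ -3, a1 − a5 ≥ 6, a5 − a4 ≥ 4, a4 − a3 ≥ -2, a3 − a2 ≥ -3.
Adding all 5 inequalities: the left sides telescope to 0, and the right sides sum to (-3) + 6 + 4 + (-2) + (-3) = 2. So 0 ≥ 2, which is false.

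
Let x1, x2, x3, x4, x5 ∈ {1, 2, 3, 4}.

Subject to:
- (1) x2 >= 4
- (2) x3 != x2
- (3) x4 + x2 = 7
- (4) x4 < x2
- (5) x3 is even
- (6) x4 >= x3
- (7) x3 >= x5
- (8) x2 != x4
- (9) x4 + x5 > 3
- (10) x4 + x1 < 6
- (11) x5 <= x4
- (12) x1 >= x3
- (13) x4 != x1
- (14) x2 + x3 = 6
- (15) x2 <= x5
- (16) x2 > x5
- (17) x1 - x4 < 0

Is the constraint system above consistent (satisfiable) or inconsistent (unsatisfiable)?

Unsatisfiable

Constraints 4, 7, 12, 15, and 17 give x2 ≤ x5, x5 ≤ x3, x3 ≤ x1, x1 < x4, x4 < x2. Chaining: x2 ≤ x5 ≤ x3 ≤ x1 < x4 < x2, which forces x2 < x2 — impossible.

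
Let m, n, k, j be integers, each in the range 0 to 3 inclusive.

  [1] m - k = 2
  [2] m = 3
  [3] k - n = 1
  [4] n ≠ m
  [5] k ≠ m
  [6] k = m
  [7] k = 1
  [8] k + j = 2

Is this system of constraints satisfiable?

Unsatisfiable

Constraint 7 fixes k = 1 and constraint 2 fixes m = 3, but constraint 6 requires k = m. Since 1 ≠ 3, contradiction.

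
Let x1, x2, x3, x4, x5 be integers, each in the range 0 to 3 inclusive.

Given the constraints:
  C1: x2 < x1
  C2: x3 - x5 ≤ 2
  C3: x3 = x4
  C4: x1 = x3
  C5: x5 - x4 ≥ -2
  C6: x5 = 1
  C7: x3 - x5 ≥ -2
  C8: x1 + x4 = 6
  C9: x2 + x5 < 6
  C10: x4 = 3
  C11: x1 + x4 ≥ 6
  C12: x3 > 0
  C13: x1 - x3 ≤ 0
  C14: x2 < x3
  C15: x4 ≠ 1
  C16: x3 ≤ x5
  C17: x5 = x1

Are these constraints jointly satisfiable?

Constraint 6 fixes x5 = 1 and constraint 10 fixes x4 = 3. Constraints 3, 4, and 17 give x5 = x1 = x3 = x4, so x5 = x4. But 1 ≠ 3 — contradiction.

Unsatisfiable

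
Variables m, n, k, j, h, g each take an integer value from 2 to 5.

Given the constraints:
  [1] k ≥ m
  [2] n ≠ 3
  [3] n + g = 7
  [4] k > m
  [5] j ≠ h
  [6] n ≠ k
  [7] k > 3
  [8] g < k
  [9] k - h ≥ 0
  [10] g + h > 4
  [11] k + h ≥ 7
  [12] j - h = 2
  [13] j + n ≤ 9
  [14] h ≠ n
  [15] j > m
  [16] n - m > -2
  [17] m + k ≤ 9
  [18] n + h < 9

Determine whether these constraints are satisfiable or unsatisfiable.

The assignment m = 3, n = 4, k = 5, j = 5, h = 3, g = 3 works:
  constraint 3 holds since n + g = 7.
  constraint 9 holds since k - h = 2.
  constraint 10 holds since g + h = 6.
The rest check out directly.

Satisfiable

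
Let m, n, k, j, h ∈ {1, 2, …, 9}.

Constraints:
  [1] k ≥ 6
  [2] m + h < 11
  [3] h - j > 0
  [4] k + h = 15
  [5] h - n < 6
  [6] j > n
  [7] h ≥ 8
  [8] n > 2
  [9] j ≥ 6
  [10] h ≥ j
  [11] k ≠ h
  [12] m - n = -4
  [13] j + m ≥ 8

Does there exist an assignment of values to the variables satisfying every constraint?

Satisfiable

One satisfying assignment is m = 1, n = 5, k = 7, j = 7, h = 8.
For the less obvious constraints — constraint 2: m + h = 9; constraint 3: h - j = 1; constraint 4: k + h = 15 — and the others hold by inspection.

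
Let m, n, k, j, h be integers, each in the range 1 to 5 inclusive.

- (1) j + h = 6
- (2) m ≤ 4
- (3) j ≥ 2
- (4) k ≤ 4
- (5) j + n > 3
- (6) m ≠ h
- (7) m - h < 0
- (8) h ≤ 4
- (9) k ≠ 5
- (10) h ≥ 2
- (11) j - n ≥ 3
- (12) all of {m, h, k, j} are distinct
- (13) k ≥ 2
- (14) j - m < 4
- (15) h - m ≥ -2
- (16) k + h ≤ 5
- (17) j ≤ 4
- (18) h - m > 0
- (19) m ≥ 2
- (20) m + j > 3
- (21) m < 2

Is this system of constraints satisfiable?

Constraints 2, 3, 4, 8, 10, 13, 17, and 19 confine each of m, h, k, j to the 3 values {2, …, 4}.
Constraint 12 requires all 4 of them to be distinct, but only 3 values are available — impossible by the pigeonhole principle.

Unsatisfiable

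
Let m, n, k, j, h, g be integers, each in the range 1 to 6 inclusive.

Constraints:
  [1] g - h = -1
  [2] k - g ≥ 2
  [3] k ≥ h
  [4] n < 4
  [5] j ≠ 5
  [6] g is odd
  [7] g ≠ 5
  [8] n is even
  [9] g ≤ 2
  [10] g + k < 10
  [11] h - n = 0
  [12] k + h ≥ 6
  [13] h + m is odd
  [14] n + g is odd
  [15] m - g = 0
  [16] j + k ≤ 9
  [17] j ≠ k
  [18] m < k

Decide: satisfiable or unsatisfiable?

Take m = 1, n = 2, k = 6, j = 2, h = 2, g = 1. Then constraint 1: g - h = -1; constraint 2: k - g = 5, and every other listed constraint is also met.

Satisfiable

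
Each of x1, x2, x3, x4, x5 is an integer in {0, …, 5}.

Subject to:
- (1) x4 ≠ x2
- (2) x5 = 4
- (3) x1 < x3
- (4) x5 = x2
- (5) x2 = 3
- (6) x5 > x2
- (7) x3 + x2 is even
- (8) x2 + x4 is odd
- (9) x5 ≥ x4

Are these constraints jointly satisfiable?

Constraint 2 fixes x5 = 4 and constraint 5 fixes x2 = 3, but constraint 4 requires x5 = x2. Since 4 ≠ 3, contradiction.

Unsatisfiable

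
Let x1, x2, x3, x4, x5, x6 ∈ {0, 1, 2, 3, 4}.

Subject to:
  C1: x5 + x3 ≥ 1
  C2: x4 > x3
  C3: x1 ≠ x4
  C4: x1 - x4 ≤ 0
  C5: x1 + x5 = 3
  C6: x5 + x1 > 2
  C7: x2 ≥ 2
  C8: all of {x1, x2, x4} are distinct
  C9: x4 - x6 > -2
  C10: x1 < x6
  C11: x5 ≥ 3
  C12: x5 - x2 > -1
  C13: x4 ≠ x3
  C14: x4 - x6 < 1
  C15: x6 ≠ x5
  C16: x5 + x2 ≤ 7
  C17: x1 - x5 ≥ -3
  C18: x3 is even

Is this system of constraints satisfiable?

Satisfiable

The assignment x1 = 0, x2 = 3, x3 = 0, x4 = 1, x5 = 3, x6 = 1 works:
  constraint 1 holds since x5 + x3 = 3.
  constraint 4 holds since x1 - x4 = -1.
The rest check out directly.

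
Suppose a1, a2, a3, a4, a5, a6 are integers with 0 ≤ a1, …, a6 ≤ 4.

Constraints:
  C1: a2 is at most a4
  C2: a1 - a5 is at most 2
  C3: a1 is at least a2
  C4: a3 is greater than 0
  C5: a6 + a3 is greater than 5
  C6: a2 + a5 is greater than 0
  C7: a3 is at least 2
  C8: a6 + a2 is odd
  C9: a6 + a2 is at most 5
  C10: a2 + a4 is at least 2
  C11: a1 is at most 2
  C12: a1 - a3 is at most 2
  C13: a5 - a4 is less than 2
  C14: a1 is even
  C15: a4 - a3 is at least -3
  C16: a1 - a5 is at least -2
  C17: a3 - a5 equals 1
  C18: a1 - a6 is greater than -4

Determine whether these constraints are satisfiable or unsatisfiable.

Satisfiable

Try a1 = 2, a2 = 0, a3 = 3, a4 = 3, a5 = 2, a6 = 3.
Check constraint 2: a1 - a5 = 0; constraint 5: a6 + a3 = 6. The remaining constraints are straightforward to verify.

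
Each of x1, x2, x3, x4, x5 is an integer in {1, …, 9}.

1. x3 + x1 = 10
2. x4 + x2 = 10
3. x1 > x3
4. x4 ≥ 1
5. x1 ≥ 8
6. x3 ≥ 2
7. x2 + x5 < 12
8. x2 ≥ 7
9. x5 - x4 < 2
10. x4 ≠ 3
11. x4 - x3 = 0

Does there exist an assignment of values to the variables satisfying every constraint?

Satisfiable

Try x1 = 8, x2 = 8, x3 = 2, x4 = 2, x5 = 2.
Check constraint 1: x3 + x1 = 10; constraint 2: x4 + x2 = 10; constraint 7: x2 + x5 = 10. The remaining constraints are straightforward to verify.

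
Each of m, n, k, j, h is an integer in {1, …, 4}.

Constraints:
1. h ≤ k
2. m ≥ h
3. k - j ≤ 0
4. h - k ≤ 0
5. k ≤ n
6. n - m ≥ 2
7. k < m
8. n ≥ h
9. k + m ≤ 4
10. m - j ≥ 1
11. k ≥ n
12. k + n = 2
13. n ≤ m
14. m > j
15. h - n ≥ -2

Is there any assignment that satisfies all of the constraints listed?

Unsatisfiable

Constraints 3, 4, 6, 10, and 15 give h − n ≥ -2, n − m ≥ 2, m − j ≥ 1, j − k ≥ 0, k − h ≥ 0.
Adding all 5 inequalities: the left sides telescope to 0, and the right sides sum to (-2) + 2 + 1 + 0 + 0 = 1. So 0 ≥ 1, which is false.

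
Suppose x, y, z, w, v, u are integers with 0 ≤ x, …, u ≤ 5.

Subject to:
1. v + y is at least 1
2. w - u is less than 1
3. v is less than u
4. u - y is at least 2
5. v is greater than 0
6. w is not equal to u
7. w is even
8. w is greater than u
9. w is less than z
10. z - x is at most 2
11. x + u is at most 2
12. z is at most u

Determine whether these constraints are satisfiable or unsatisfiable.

Constraints 8, 9, and 12 give w < z, z ≤ u, u < w. Chaining: w < z ≤ u < w, which forces w < w — impossible.

Unsatisfiable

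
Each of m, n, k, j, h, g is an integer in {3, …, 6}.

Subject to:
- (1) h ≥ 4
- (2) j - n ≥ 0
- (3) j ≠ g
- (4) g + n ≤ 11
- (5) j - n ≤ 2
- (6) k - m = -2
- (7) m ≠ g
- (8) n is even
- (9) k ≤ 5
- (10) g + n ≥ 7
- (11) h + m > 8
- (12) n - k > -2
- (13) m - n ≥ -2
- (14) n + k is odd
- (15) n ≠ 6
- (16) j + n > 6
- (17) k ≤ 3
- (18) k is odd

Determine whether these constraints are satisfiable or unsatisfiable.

Satisfiable

Take m = 5, n = 4, k = 3, j = 4, h = 4, g = 6. Then constraint 2: j - n = 0; constraint 4: g + n = 10, and every other listed constraint is also met.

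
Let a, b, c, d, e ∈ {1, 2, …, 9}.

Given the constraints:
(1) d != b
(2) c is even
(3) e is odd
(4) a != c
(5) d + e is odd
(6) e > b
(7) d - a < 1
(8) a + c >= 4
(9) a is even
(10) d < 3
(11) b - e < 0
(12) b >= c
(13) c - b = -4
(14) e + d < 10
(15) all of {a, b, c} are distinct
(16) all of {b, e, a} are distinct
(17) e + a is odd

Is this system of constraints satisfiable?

The assignment a = 4, b = 6, c = 2, d = 2, e = 7 works:
  constraint 7 holds since d - a = -2.
  constraint 8 holds since a + c = 6.
The rest check out directly.

Satisfiable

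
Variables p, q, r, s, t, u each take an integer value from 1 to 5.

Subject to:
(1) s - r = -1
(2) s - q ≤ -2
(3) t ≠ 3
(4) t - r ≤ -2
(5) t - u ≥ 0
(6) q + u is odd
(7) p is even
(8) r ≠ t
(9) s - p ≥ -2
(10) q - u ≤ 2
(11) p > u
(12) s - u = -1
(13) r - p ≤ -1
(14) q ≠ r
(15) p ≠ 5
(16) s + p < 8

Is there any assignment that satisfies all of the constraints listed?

Constraints 2, 4, 5, 9, 10, and 13 give p − r ≥ 1, r − t ≥ 2, t − u ≥ 0, u − q ≥ -2, q − s ≥ 2, s − p ≥ -2.
Adding all 6 inequalities: the left sides telescope to 0, and the right sides sum to 1 + 2 + 0 + (-2) + 2 + (-2) = 1. So 0 ≥ 1, which is false.

Unsatisfiable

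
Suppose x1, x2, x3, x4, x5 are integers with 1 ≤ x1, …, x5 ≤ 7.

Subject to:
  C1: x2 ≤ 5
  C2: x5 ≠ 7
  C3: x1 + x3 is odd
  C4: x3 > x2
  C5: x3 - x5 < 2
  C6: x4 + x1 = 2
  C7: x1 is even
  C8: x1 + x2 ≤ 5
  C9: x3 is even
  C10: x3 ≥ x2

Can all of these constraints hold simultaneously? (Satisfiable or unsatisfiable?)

Constraint 7 makes x1 even and constraint 9 makes x3 even, so x1 + x3 must be even. Constraint 3 says x1 + x3 is odd — contradiction.

Unsatisfiable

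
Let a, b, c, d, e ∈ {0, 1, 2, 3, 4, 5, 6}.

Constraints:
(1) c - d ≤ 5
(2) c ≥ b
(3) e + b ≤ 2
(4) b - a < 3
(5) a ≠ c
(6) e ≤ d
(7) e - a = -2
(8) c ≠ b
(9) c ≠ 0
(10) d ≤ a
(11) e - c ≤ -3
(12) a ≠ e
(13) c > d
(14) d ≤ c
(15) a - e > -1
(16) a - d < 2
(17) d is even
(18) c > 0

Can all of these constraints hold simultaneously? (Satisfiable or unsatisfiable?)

Satisfiable

Setting (a, b, c, d, e) = (2, 2, 4, 2, 0) satisfies everything: constraint 1: c - d = 2; constraint 3: e + b = 2, and the others follow.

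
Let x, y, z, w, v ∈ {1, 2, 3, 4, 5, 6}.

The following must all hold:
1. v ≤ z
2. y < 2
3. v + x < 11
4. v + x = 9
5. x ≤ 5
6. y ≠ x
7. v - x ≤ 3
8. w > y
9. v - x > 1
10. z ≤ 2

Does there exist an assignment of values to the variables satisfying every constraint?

From constraints 1 and 10: v ≤ z ≤ 2. From constraint 5: x ≤ 5. Hence v + x ≤ 7. But constraint 4 requires v + x = 9, and 9 > 7. Contradiction.

Unsatisfiable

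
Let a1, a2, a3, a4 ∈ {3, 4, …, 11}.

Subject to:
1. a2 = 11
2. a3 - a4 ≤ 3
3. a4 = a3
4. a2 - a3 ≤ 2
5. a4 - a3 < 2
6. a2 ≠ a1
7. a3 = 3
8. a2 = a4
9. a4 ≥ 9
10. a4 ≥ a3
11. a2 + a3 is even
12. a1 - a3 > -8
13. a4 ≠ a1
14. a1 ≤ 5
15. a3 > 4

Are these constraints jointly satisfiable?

Unsatisfiable

Constraint 1 fixes a2 = 11 and constraint 7 fixes a3 = 3. Constraints 3 and 8 give a2 = a4 = a3, so a2 = a3. But 11 ≠ 3 — contradiction.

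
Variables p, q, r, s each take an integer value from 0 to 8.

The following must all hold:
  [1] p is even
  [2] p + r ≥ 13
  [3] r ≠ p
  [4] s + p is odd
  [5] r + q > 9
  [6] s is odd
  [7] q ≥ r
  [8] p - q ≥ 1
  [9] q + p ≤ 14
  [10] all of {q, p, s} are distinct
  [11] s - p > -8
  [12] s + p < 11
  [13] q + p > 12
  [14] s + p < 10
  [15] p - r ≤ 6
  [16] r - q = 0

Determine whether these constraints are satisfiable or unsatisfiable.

The assignment p = 8, q = 5, r = 5, s = 1 works:
  constraint 2 holds since p + r = 13.
  constraint 5 holds since r + q = 10.
The rest check out directly.

Satisfiable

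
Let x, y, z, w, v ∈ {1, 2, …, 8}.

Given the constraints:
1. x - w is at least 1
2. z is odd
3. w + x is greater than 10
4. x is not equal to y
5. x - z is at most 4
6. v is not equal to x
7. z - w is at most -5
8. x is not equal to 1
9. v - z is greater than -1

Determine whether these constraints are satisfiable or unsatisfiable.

Constraints 1, 5, and 7 give w − z ≥ 5, z − x ≥ -4, x − w ≥ 1.
Adding all 3 inequalities: the left sides telescope to 0, and the right sides sum to 5 + (-4) + 1 = 2. So 0 ≥ 2, which is false.

Unsatisfiable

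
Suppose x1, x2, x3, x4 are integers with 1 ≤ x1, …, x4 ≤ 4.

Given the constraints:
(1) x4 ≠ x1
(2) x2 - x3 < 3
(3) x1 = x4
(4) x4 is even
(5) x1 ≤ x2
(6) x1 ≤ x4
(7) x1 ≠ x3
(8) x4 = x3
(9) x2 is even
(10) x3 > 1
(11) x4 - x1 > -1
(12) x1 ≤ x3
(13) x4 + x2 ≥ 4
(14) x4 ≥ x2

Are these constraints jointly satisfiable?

Unsatisfiable

From constraints 3 and 8, x1 = x4 = x3, so x1 = x3. But constraint 7 says x1 ≠ x3. Contradiction.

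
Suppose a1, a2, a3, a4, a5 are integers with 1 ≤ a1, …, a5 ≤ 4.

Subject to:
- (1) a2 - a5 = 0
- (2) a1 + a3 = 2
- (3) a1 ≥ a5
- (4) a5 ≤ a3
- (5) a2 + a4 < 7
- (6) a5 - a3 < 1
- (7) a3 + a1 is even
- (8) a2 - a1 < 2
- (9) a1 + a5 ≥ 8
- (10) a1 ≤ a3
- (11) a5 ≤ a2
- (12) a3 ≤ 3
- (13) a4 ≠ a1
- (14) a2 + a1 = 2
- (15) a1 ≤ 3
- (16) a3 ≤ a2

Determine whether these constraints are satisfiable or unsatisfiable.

From constraint 15: a1 ≤ 3. From constraints 4 and 12: a5 ≤ a3 ≤ 3. Hence a1 + a5 ≤ 6. But constraint 9 requires a1 + a5 ≥ 8, and 8 > 6. Contradiction.

Unsatisfiable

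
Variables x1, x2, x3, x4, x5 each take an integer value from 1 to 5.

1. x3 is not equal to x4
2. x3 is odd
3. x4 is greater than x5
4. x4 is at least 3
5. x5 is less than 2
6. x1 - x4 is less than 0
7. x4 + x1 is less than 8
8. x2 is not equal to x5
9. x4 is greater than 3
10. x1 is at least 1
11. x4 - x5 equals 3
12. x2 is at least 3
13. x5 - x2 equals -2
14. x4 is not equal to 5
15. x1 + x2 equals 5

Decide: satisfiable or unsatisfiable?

Satisfiable

Setting (x1, x2, x3, x4, x5) = (2, 3, 5, 4, 1) satisfies everything: constraint 6: x1 - x4 = -2; constraint 7: x4 + x1 = 6; constraint 11: x4 - x5 = 3, and the others follow.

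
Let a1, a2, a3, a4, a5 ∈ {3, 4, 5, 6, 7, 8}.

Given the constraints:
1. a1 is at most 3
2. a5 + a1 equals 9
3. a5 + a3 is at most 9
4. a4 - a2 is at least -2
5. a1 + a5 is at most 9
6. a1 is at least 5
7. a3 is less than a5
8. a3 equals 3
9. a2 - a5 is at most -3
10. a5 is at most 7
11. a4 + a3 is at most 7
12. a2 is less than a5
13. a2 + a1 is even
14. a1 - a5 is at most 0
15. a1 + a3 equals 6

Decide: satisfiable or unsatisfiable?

Unsatisfiable

From constraint 6: a1 ≥ 5. From constraint 1: a1 ≤ 3. But 3 < 5, so no value of a1 works.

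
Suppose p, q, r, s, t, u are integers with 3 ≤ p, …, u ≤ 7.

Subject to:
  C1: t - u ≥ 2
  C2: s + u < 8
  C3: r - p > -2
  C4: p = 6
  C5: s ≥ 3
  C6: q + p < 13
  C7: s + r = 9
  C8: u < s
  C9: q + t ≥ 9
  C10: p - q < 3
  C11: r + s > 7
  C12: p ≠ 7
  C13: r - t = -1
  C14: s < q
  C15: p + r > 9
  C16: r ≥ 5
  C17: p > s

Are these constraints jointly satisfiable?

The assignment p = 6, q = 6, r = 5, s = 4, t = 6, u = 3 works:
  constraint 1 holds since t - u = 3.
  constraint 2 holds since s + u = 7.
  constraint 3 holds since r - p = -1.
The rest check out directly.

Satisfiable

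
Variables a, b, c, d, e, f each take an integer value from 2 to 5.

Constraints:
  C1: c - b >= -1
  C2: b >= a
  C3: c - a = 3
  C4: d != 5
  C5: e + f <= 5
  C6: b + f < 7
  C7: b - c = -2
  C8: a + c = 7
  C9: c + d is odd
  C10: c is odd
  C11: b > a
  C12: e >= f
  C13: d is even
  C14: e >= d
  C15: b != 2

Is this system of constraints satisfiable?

Take a = 2, b = 3, c = 5, d = 2, e = 3, f = 2. Then constraint 1: c - b = 2; constraint 3: c - a = 3, and every other listed constraint is also met.

Satisfiable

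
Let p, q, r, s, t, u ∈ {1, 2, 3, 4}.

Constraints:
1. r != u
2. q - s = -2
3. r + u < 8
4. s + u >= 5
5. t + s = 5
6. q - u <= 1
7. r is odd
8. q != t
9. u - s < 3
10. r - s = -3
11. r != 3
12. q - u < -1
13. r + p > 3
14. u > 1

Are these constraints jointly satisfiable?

Satisfiable

Try p = 4, q = 2, r = 1, s = 4, t = 1, u = 4.
Check constraint 2: q - s = -2; constraint 3: r + u = 5; constraint 4: s + u = 8. The remaining constraints are straightforward to verify.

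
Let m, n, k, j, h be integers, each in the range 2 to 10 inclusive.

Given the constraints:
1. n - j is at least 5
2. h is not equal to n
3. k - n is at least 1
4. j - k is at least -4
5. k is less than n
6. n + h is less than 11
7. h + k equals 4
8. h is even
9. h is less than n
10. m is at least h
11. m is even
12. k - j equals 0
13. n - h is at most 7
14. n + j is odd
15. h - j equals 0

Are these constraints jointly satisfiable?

Unsatisfiable

Constraints 1, 3, and 4 give k − n ≥ 1, n − j ≥ 5, j − k ≥ -4.
Adding all 3 inequalities: the left sides telescope to 0, and the right sides sum to 1 + 5 + (-4) = 2. So 0 ≥ 2, which is false.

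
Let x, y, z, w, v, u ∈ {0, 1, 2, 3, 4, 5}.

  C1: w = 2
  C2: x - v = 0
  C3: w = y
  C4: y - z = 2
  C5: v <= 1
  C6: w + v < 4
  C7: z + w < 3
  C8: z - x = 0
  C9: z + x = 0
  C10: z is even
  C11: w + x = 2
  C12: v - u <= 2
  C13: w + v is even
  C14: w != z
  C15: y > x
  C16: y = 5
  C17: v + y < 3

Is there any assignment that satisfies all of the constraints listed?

Constraint 1 fixes w = 2 and constraint 16 fixes y = 5, but constraint 3 requires w = y. Since 2 ≠ 5, contradiction.

Unsatisfiable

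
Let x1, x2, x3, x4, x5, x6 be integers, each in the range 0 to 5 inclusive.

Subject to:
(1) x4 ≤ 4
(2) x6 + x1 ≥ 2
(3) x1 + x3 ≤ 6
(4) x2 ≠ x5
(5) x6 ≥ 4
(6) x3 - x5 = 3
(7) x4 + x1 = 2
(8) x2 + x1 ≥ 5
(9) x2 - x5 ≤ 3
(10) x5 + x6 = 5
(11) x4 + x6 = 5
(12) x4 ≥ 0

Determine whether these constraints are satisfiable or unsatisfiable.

Satisfiable

One satisfying assignment is x1 = 1, x2 = 4, x3 = 4, x4 = 1, x5 = 1, x6 = 4.
For the less obvious constraints — constraint 2: x6 + x1 = 5; constraint 3: x1 + x3 = 5 — and the others hold by inspection.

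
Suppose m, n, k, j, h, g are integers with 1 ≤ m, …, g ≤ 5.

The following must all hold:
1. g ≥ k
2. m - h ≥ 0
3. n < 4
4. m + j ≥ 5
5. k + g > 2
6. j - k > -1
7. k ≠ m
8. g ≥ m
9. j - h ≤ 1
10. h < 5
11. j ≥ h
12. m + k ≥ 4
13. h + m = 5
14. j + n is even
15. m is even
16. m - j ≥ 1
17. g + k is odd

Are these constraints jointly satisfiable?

Try m = 4, n = 1, k = 1, j = 1, h = 1, g = 4.
Check constraint 2: m - h = 3; constraint 4: m + j = 5. The remaining constraints are straightforward to verify.

Satisfiable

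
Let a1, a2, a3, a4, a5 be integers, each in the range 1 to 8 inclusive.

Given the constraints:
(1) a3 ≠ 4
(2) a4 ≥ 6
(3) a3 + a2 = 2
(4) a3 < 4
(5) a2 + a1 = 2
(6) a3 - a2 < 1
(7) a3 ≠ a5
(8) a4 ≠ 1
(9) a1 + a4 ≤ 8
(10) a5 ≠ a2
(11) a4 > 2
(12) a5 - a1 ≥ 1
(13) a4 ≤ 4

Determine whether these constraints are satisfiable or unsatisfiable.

Unsatisfiable

From constraint 2: a4 ≥ 6. From constraint 13: a4 ≤ 4. But 4 < 6, so no value of a4 works.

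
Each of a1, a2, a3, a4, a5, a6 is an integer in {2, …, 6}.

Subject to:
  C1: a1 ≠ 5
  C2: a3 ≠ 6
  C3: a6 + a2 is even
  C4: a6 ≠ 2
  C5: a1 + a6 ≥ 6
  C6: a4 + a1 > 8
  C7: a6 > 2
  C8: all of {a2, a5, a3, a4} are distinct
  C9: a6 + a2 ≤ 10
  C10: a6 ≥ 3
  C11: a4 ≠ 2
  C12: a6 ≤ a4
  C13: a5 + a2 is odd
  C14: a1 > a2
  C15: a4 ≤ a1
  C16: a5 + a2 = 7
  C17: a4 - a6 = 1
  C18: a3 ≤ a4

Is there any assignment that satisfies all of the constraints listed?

Satisfiable

The assignment a1 = 6, a2 = 5, a3 = 3, a4 = 4, a5 = 2, a6 = 3 works:
  constraint 5 holds since a1 + a6 = 9.
  constraint 6 holds since a4 + a1 = 10.
  constraint 9 holds since a6 + a2 = 8.
The rest check out directly.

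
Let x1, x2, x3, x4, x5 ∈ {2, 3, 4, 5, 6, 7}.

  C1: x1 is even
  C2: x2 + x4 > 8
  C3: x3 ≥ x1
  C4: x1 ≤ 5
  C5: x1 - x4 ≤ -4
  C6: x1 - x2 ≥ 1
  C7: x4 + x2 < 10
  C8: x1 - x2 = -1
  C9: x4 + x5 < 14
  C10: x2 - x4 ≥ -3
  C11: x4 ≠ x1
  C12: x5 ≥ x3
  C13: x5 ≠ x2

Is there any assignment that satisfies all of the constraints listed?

Constraints 5, 6, and 10 give x1 − x2 ≥ 1, x2 − x4 ≥ -3, x4 − x1 ≥ 4.
Adding all 3 inequalities: the left sides telescope to 0, and the right sides sum to 1 + (-3) + 4 = 2. So 0 ≥ 2, which is false.

Unsatisfiable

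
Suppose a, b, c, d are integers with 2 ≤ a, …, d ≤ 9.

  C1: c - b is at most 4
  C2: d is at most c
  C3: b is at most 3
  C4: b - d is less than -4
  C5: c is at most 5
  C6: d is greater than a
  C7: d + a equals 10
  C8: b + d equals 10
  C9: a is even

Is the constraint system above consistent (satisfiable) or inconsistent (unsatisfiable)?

Unsatisfiable

From constraint 3: b ≤ 3. From constraints 2 and 5: d ≤ c ≤ 5. Hence b + d ≤ 8. But constraint 8 requires b + d = 10, and 10 > 8. Contradiction.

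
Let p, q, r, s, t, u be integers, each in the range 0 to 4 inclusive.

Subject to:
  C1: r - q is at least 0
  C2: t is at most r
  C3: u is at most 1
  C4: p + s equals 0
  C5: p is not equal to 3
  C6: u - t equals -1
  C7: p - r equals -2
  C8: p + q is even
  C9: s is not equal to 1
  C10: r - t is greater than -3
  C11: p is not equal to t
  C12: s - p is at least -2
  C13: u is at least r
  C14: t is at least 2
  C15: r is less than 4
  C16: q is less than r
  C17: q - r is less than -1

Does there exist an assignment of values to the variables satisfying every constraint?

From constraints 2 and 14: r ≥ t and t ≥ 2, so r ≥ 2. From constraints 3 and 13: r ≤ u and u ≤ 1, so r ≤ 1. But 1 < 2, so no value of r works.

Unsatisfiable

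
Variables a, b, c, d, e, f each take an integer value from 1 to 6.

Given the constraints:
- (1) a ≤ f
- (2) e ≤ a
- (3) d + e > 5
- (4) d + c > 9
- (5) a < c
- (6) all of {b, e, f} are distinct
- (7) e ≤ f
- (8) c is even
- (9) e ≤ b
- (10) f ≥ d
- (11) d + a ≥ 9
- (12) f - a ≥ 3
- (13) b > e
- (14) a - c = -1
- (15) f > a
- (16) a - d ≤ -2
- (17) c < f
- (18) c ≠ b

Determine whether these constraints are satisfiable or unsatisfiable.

Satisfiable

The assignment a = 3, b = 3, c = 4, d = 6, e = 1, f = 6 works:
  constraint 3 holds since d + e = 7.
  constraint 4 holds since d + c = 10.
  constraint 11 holds since d + a = 9.
The rest check out directly.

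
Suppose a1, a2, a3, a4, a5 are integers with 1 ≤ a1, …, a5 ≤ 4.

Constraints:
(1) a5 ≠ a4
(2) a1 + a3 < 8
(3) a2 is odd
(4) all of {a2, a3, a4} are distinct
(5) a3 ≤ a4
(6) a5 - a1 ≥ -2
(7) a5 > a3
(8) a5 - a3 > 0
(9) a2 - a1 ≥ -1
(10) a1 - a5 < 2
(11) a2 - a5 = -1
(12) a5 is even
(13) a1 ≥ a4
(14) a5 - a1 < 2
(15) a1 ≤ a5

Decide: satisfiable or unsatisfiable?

Take a1 = 4, a2 = 3, a3 = 1, a4 = 2, a5 = 4. Then constraint 2: a1 + a3 = 5; constraint 6: a5 - a1 = 0; constraint 8: a5 - a3 = 3, and every other listed constraint is also met.

Satisfiable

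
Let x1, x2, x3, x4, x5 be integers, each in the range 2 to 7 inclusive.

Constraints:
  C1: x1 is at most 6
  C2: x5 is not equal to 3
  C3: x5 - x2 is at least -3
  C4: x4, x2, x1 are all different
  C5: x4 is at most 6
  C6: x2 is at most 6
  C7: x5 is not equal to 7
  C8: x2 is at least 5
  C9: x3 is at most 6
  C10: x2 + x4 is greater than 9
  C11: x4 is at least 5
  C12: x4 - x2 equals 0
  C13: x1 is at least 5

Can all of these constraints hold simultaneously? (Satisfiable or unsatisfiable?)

Unsatisfiable

Constraints 1, 5, 6, 8, 11, and 13 confine each of x4, x2, x1 to the 2 values {5, 6}.
Constraint 4 requires all 3 of them to be distinct, but only 2 values are available — impossible by the pigeonhole principle.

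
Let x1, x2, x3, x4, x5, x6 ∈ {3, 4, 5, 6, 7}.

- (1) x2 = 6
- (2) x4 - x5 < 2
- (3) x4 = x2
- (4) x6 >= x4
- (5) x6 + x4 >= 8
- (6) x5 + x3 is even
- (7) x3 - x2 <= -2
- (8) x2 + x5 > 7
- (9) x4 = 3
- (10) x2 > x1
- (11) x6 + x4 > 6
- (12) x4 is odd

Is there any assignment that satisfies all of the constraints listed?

Constraint 9 fixes x4 = 3 and constraint 1 fixes x2 = 6, but constraint 3 requires x4 = x2. Since 3 ≠ 6, contradiction.

Unsatisfiable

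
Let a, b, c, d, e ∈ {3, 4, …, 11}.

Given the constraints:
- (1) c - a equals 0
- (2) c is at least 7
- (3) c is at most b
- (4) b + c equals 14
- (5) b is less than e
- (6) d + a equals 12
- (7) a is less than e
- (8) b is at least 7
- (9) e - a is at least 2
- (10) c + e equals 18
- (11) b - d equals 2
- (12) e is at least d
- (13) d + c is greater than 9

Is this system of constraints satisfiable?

Satisfiable

Take a = 7, b = 7, c = 7, d = 5, e = 11. Then constraint 1: c - a = 0; constraint 4: b + c = 14; constraint 6: d + a = 12, and every other listed constraint is also met.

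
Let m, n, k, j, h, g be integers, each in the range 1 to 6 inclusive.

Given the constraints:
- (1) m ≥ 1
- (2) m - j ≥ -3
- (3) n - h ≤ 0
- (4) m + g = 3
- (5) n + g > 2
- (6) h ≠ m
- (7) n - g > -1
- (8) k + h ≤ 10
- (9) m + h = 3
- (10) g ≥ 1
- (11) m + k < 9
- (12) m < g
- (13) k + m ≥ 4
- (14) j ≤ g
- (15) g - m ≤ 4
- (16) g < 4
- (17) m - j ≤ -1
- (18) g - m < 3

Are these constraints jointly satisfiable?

Satisfiable

Setting (m, n, k, j, h, g) = (1, 2, 6, 2, 2, 2) satisfies everything: constraint 2: m - j = -1; constraint 3: n - h = 0; constraint 4: m + g = 3, and the others follow.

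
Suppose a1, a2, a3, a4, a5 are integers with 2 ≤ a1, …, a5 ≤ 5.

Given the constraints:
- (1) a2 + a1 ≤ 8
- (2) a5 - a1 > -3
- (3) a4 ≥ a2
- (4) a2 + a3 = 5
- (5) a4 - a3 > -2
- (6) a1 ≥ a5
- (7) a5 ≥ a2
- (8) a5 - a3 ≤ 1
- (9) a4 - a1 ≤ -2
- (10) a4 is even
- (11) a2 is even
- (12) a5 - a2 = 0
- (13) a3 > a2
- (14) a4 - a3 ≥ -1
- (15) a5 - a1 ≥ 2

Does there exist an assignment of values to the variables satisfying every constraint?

Constraints 8, 9, 14, and 15 give a3 − a5 ≥ -1, a5 − a1 ≥ 2, a1 − a4 ≥ 2, a4 − a3 ≥ -1.
Adding all 4 inequalities: the left sides telescope to 0, and the right sides sum to (-1) + 2 + 2 + (-1) = 2. So 0 ≥ 2, which is false.

Unsatisfiable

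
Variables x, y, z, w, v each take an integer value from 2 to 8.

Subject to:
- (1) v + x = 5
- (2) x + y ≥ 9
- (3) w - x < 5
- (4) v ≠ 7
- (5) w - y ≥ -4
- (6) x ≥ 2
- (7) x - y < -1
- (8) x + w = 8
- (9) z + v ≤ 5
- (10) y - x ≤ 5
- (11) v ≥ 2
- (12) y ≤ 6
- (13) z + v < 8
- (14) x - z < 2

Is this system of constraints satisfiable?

Satisfiable

The assignment x = 3, y = 6, z = 3, w = 5, v = 2 works:
  constraint 1 holds since v + x = 5.
  constraint 2 holds since x + y = 9.
  constraint 3 holds since w - x = 2.
The rest check out directly.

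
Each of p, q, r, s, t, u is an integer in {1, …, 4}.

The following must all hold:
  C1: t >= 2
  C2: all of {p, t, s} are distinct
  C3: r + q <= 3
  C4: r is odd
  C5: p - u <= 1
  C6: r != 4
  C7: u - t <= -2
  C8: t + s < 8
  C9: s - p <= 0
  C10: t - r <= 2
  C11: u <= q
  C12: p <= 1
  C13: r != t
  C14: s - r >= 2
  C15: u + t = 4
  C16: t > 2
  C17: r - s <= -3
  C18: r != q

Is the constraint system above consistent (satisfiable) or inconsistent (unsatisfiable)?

Constraints 5, 7, 9, 10, and 17 give r − t ≥ -2, t − u ≥ 2, u − p ≥ -1, p − s ≥ 0, s − r ≥ 3.
Adding all 5 inequalities: the left sides telescope to 0, and the right sides sum to (-2) + 2 + (-1) + 0 + 3 = 2. So 0 ≥ 2, which is false.

Unsatisfiable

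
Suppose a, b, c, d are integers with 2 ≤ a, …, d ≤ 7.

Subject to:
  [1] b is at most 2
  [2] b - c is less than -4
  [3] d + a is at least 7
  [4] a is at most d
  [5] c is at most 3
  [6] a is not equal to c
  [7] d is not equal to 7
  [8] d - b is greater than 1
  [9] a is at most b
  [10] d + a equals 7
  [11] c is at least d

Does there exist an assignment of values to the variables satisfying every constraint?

From constraints 5 and 11: d ≤ c ≤ 3. From constraints 1 and 9: a ≤ b ≤ 2. Hence d + a ≤ 5. But constraint 3 requires d + a ≥ 7, and 7 > 5. Contradiction.

Unsatisfiable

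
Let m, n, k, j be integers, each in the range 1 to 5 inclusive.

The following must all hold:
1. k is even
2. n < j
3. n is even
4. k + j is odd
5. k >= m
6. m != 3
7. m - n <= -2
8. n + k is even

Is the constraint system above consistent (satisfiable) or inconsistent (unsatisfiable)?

Satisfiable

Try m = 2, n = 4, k = 4, j = 5.
Check constraint 1: k = 4 is even; constraint 7: m - n = -2. The remaining constraints are straightforward to verify.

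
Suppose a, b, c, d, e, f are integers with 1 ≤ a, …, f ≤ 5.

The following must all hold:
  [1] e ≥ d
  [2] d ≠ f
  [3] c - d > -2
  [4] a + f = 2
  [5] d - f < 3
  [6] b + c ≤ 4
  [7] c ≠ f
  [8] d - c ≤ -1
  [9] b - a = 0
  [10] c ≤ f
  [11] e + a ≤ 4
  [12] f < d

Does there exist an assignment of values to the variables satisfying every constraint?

Unsatisfiable

Constraints 8, 10, and 12 give f < d, d < c, c ≤ f. Chaining: f < d < c ≤ f, which forces f < f — impossible.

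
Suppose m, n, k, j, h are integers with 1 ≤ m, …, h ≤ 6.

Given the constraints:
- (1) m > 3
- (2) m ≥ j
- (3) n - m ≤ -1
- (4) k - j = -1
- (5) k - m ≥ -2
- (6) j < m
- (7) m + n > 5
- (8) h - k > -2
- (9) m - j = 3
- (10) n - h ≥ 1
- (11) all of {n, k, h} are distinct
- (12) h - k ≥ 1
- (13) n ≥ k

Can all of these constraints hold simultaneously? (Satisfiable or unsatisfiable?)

Unsatisfiable

Constraints 3, 5, 10, and 12 give n − h ≥ 1, h − k ≥ 1, k − m ≥ -2, m − n ≥ 1.
Adding all 4 inequalities: the left sides telescope to 0, and the right sides sum to 1 + 1 + (-2) + 1 = 1. So 0 ≥ 1, which is false.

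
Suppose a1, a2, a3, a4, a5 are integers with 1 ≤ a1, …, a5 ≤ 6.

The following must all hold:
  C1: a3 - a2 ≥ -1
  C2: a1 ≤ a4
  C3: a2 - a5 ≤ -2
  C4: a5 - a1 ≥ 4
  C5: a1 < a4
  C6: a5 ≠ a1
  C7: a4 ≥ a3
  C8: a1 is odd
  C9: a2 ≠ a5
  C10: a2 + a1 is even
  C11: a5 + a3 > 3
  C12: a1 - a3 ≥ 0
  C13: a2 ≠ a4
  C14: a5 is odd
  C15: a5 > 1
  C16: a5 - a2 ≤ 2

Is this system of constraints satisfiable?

Constraints 1, 4, 12, and 16 give a1 − a3 ≥ 0, a3 − a2 ≥ -1, a2 − a5 ≥ -2, a5 − a1 ≥ 4.
Adding all 4 inequalities: the left sides telescope to 0, and the right sides sum to 0 + (-1) + (-2) + 4 = 1. So 0 ≥ 1, which is false.

Unsatisfiable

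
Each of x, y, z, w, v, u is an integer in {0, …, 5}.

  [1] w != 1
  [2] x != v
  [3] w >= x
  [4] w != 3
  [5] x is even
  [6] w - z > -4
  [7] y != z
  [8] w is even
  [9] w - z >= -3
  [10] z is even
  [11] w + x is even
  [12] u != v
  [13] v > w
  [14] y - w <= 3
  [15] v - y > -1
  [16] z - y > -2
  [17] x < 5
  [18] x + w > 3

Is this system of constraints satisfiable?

Satisfiable

Take x = 2, y = 5, z = 4, w = 2, v = 5, u = 4. Then constraint 6: w - z = -2; constraint 9: w - z = -2; constraint 14: y - w = 3, and every other listed constraint is also met.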